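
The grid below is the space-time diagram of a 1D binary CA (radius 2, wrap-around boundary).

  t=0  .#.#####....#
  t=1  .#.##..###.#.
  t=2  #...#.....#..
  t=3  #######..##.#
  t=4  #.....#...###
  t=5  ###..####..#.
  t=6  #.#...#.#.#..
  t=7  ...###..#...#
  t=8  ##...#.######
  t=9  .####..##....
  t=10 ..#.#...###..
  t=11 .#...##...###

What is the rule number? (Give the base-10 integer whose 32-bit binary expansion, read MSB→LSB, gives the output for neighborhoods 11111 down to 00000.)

  nb #####: next=.  (t=0,i=5, bit31=0)
  nb ####.: next=.  (t=0,i=6, bit30=0)
  nb ###.#: next=.  (t=1,i=9, bit29=0)
  nb ###..: next=#  (t=0,i=7, bit28=1)
  nb ##.##: next=#  (t=3,i=11, bit27=1)
  nb ##.#.: next=#  (t=1,i=10, bit26=1)
  nb ##..#: next=.  (t=1,i=5, bit25=0)
  nb ##...: next=#  (t=0,i=8, bit24=1)
  nb #.###: next=#  (t=0,i=3, bit23=1)
  nb #.##.: next=.  (t=1,i=3, bit22=0)
  nb #.#.#: next=#  (t=0,i=1, bit21=1)
  nb #.#..: next=.  (t=1,i=11, bit20=0)
  nb #..##: next=.  (t=1,i=6, bit19=0)
  nb #..#.: next=#  (t=1,i=0, bit18=1)
  nb #...#: next=#  (t=2,i=2, bit17=1)
  nb #....: next=#  (t=0,i=9, bit16=1)
  nb .####: next=#  (t=0,i=4, bit15=1)
  nb .###.: next=.  (t=1,i=8, bit14=0)
  nb .##.#: next=#  (t=3,i=10, bit13=1)
  nb .##..: next=#  (t=1,i=4, bit12=1)
  nb .#.##: next=.  (t=0,i=2, bit11=0)
  nb .#.#.: next=.  (t=0,i=0, bit10=0)
  nb .#..#: next=.  (t=1,i=12, bit9=0)
  nb .#...: next=#  (t=2,i=1, bit8=1)
  nb ..###: next=.  (t=1,i=7, bit7=0)
  nb ..##.: next=.  (t=3,i=9, bit6=0)
  nb ..#.#: next=.  (t=0,i=12, bit5=0)
  nb ..#..: next=#  (t=2,i=0, bit4=1)
  nb ...##: next=.  (t=4,i=9, bit3=0)
  nb ...#.: next=#  (t=0,i=11, bit2=1)
  nb ....#: next=.  (t=0,i=10, bit1=0)
  nb .....: next=.  (t=2,i=7, bit0=0)
  bits 00011101101001111011000100010100 = 497529108

497529108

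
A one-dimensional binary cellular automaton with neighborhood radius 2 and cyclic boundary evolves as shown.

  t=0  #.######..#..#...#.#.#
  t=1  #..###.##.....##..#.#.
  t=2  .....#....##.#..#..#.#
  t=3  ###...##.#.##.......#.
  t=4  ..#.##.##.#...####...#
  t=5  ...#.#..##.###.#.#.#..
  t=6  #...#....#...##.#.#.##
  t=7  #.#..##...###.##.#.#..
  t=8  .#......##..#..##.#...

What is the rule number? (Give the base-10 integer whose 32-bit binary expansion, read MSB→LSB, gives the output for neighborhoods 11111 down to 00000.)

3053694217

  ##### -> #   bit 31 = 1  t=0,i=4
  ####. -> .   bit 30 = 0  t=0,i=6
  ###.# -> #   bit 29 = 1  t=1,i=5
  ###.. -> #   bit 28 = 1  t=0,i=7
  ##.## -> .   bit 27 = 0  t=0,i=1
  ##.#. -> #   bit 26 = 1  t=2,i=12
  ##..# -> #   bit 25 = 1  t=0,i=8
  ##... -> .   bit 24 = 0  t=1,i=9
  #.### -> .   bit 23 = 0  t=0,i=2
  #.##. -> .   bit 22 = 0  t=0,i=21
  #.#.# -> .   bit 21 = 0  t=0,i=19
  #.#.. -> .   bit 20 = 0  t=1,i=0
  #..## -> .   bit 19 = 0  t=1,i=2
  #..#. -> .   bit 18 = 0  t=0,i=9
  #...# -> #   bit 17 = 1  t=0,i=15
  #.... -> #   bit 16 = 1  t=1,i=10
  .#### -> #   bit 15 = 1  t=0,i=3
  .###. -> .   bit 14 = 0  t=1,i=4
  .##.# -> #   bit 13 = 1  t=0,i=0
  .##.. -> .   bit 12 = 0  t=1,i=8
  .#.## -> #   bit 11 = 1  t=0,i=20
  .#.#. -> #   bit 10 = 1  t=0,i=18
  .#..# -> .   bit 9 = 0  t=0,i=11
  .#... -> #   bit 8 = 1  t=0,i=14
  ..### -> .   bit 7 = 0  t=1,i=3
  ..##. -> .   bit 6 = 0  t=1,i=14
  ..#.# -> .   bit 5 = 0  t=0,i=17
  ..#.. -> .   bit 4 = 0  t=0,i=10
  ...## -> #   bit 3 = 1  t=1,i=13
  ...#. -> .   bit 2 = 0  t=0,i=16
  ....# -> .   bit 1 = 0  t=1,i=12
  ..... -> #   bit 0 = 1  t=1,i=11
  bits 10110110000000111010110100001001 = 3053694217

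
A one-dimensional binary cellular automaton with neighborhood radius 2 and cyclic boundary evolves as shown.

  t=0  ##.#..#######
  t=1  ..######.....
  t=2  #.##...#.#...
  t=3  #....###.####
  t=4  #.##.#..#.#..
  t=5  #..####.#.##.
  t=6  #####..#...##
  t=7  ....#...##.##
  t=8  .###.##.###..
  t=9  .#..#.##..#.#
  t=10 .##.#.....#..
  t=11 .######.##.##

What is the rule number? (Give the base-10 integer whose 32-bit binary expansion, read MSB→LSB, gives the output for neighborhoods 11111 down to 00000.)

471573478

  nb #####: next=.  (t=0,i=8, bit31=0)
  nb ####.: next=.  (t=0,i=0, bit30=0)
  nb ###.#: next=.  (t=0,i=1, bit29=0)
  nb ###..: next=#  (t=1,i=7, bit28=1)
  nb ##.##: next=#  (t=3,i=8, bit27=1)
  nb ##.#.: next=#  (t=0,i=2, bit26=1)
  nb ##..#: next=.  (t=6,i=5, bit25=0)
  nb ##...: next=.  (t=1,i=8, bit24=0)
  nb #.###: next=.  (t=3,i=9, bit23=0)
  nb #.##.: next=.  (t=2,i=2, bit22=0)
  nb #.#.#: next=.  (t=5,i=8, bit21=0)
  nb #.#..: next=#  (t=0,i=3, bit20=1)
  nb #..##: next=#  (t=0,i=5, bit19=1)
  nb #..#.: next=.  (t=4,i=7, bit18=0)
  nb #...#: next=#  (t=2,i=5, bit17=1)
  nb #....: next=#  (t=1,i=9, bit16=1)
  nb .####: next=#  (t=0,i=7, bit15=1)
  nb .###.: next=.  (t=3,i=6, bit14=0)
  nb .##.#: next=#  (t=4,i=3, bit13=1)
  nb .##..: next=.  (t=2,i=3, bit12=0)
  nb .#.##: next=.  (t=2,i=1, bit11=0)
  nb .#.#.: next=.  (t=2,i=8, bit10=0)
  nb .#..#: next=#  (t=0,i=4, bit9=1)
  nb .#...: next=#  (t=2,i=10, bit8=1)
  nb ..###: next=#  (t=0,i=6, bit7=1)
  nb ..##.: next=#  (t=7,i=8, bit6=1)
  nb ..#.#: next=#  (t=2,i=0, bit5=1)
  nb ..#..: next=.  (t=6,i=7, bit4=0)
  nb ...##: next=.  (t=1,i=1, bit3=0)
  nb ...#.: next=#  (t=2,i=6, bit2=1)
  nb ....#: next=#  (t=1,i=0, bit1=1)
  nb .....: next=.  (t=1,i=10, bit0=0)
  bits 00011100000110111010001111100110 = 471573478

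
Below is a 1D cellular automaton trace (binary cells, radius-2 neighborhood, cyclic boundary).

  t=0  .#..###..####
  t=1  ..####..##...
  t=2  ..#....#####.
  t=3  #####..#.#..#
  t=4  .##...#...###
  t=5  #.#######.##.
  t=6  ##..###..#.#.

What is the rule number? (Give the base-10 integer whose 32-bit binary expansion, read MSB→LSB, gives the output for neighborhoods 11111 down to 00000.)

  nb #####: next=#  (t=2,i=9, bit31=1)
  nb ####.: next=.  (t=0,i=11, bit30=0)
  nb ###.#: next=.  (t=0,i=12, bit29=0)
  nb ###..: next=.  (t=0,i=6, bit28=0)
  nb ##.##: next=#  (t=4,i=0, bit27=1)
  nb ##.#.: next=.  (t=0,i=0, bit26=0)
  nb ##..#: next=.  (t=0,i=7, bit25=0)
  nb ##...: next=#  (t=1,i=10, bit24=1)
  nb #.###: next=.  (t=5,i=2, bit23=0)
  nb #.##.: next=.  (t=4,i=1, bit22=0)
  nb #.#.#: next=#  (t=5,i=0, bit21=1)
  nb #.#..: next=.  (t=0,i=1, bit20=0)
  nb #..##: next=#  (t=0,i=3, bit19=1)
  nb #..#.: next=#  (t=3,i=6, bit18=1)
  nb #...#: next=#  (t=2,i=0, bit17=1)
  nb #....: next=#  (t=1,i=11, bit16=1)
  nb .####: next=.  (t=0,i=10, bit15=0)
  nb .###.: next=#  (t=0,i=5, bit14=1)
  nb .##.#: next=#  (t=5,i=11, bit13=1)
  nb .##..: next=#  (t=1,i=9, bit12=1)
  nb .#.##: next=#  (t=5,i=1, bit11=1)
  nb .#.#.: next=.  (t=3,i=8, bit10=0)
  nb .#..#: next=#  (t=0,i=2, bit9=1)
  nb .#...: next=#  (t=2,i=3, bit8=1)
  nb ..###: next=#  (t=0,i=4, bit7=1)
  nb ..##.: next=#  (t=1,i=8, bit6=1)
  nb ..#.#: next=.  (t=3,i=7, bit5=0)
  nb ..#..: next=#  (t=2,i=2, bit4=1)
  nb ...##: next=.  (t=1,i=1, bit3=0)
  nb ...#.: next=#  (t=2,i=1, bit2=1)
  nb ....#: next=.  (t=1,i=0, bit1=0)
  nb .....: next=.  (t=1,i=12, bit0=0)
  bits 10001001001011110111101111010100 = 2301590484

2301590484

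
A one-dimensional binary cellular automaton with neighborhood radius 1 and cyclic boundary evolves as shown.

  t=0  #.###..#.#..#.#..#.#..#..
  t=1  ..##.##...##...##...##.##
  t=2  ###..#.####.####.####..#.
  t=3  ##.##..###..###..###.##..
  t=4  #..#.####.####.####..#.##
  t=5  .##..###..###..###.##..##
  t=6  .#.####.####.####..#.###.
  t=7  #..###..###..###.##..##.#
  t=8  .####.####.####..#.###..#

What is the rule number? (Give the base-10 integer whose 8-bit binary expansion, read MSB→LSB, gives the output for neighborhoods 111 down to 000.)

155

  ### -> #   bit 7 = 1  t=0,i=3
  ##. -> .   bit 6 = 0  t=0,i=4
  #.# -> .   bit 5 = 0  t=0,i=1
  #.. -> #   bit 4 = 1  t=0,i=5
  .## -> #   bit 3 = 1  t=0,i=2
  .#. -> .   bit 2 = 0  t=0,i=0
  ..# -> #   bit 1 = 1  t=0,i=6
  ... -> #   bit 0 = 1  t=1,i=8
  bits 10011011 = 155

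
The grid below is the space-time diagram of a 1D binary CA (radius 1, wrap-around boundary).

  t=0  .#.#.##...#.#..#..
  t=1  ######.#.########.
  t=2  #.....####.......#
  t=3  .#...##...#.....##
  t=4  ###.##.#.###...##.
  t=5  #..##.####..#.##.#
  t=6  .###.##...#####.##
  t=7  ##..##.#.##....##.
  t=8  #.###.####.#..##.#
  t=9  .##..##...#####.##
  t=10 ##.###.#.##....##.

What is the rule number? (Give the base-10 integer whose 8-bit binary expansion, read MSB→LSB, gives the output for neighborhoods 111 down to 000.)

  ###|.  b7=0 t=1,i=1
  ##.|.  b6=0 t=0,i=6
  #.#|#  b5=1 t=0,i=2
  #..|#  b4=1 t=0,i=7
  .##|#  b3=1 t=0,i=5
  .#.|#  b2=1 t=0,i=1
  ..#|#  b1=1 t=0,i=0
  ...|.  b0=0 t=0,i=8
  bits 00111110 = 62

62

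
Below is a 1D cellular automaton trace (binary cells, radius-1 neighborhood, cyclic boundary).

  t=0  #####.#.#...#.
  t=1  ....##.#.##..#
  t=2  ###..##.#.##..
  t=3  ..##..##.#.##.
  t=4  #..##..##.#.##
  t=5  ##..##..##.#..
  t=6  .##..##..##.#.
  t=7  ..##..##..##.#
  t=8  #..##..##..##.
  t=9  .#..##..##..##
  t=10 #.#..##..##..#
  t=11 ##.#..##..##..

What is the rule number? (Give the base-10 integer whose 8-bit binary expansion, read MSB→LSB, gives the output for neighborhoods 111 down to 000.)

113

  ### -> .   bit 7 = 0  t=0,i=1
  ##. -> #   bit 6 = 1  t=0,i=4
  #.# -> #   bit 5 = 1  t=0,i=5
  #.. -> #   bit 4 = 1  t=0,i=9
  .## -> .   bit 3 = 0  t=0,i=0
  .#. -> .   bit 2 = 0  t=0,i=6
  ..# -> .   bit 1 = 0  t=0,i=11
  ... -> #   bit 0 = 1  t=0,i=10
  bits 01110001 = 113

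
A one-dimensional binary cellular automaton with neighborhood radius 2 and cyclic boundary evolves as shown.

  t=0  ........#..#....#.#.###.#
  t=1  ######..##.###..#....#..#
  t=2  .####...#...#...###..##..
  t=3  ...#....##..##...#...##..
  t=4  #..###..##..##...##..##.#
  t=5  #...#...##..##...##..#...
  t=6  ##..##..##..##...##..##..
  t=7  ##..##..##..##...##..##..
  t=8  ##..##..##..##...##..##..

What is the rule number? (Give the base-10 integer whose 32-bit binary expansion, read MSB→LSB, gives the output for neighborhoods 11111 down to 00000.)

3222360945

  [31] ##### => #  t=1,i=1
  [30] ####. => #  t=1,i=4
  [29] ###.# => .  t=0,i=22
  [28] ###.. => .  t=1,i=5
  [27] ##.## => .  t=1,i=10
  [26] ##.#. => .  t=0,i=23
  [25] ##..# => .  t=1,i=6
  [24] ##... => .  t=2,i=5
  [23] #.### => .  t=0,i=20
  [22] #.##. => .  t=4,i=24
  [21] #.#.# => .  t=0,i=18
  [20] #.#.. => #  t=0,i=24
  [19] #..## => .  t=1,i=7
  [18] #..#. => .  t=0,i=10
  [17] #...# => .  t=2,i=6
  [16] #.... => #  t=0,i=1
  [15] .#### => .  t=1,i=0
  [14] .###. => #  t=0,i=21
  [13] .##.# => .  t=1,i=9
  [12] .##.. => #  t=2,i=22
  [11] .#.## => .  t=0,i=19
  [10] .#.#. => .  t=0,i=17
  [9] .#..# => #  t=0,i=9
  [8] .#... => #  t=0,i=0
  [7] ..### => .  t=1,i=24
  [6] ..##. => #  t=1,i=8
  [5] ..#.# => #  t=0,i=16
  [4] ..#.. => #  t=0,i=8
  [3] ...## => .  t=2,i=0
  [2] ...#. => .  t=0,i=7
  [1] ....# => .  t=0,i=6
  [0] ..... => #  t=0,i=2
  bits 11000000000100010101001101110001 = 3222360945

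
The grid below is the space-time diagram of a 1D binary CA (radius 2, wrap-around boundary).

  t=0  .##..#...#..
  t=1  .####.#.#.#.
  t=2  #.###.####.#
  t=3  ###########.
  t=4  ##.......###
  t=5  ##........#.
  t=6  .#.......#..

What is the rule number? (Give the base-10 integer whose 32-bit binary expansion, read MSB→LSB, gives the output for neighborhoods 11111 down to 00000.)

2058155844

  [31] ##### => .  t=3,i=2
  [30] ####. => #  t=1,i=3
  [29] ###.# => #  t=1,i=4
  [28] ###.. => #  t=4,i=1
  [27] ##.## => #  t=2,i=1
  [26] ##.#. => .  t=1,i=5
  [25] ##..# => #  t=0,i=3
  [24] ##... => .  t=4,i=2
  [23] #.### => #  t=2,i=2
  [22] #.##. => .  t=2,i=11
  [21] #.#.# => #  t=1,i=6
  [20] #.#.. => .  t=1,i=10
  [19] #..## => #  t=1,i=0
  [18] #..#. => #  t=0,i=4
  [17] #...# => .  t=0,i=7
  [16] #.... => .  t=4,i=3
  [15] .#### => #  t=1,i=2
  [14] .###. => #  t=2,i=3
  [13] .##.# => #  t=2,i=0
  [12] .##.. => #  t=0,i=2
  [11] .#.## => .  t=5,i=11
  [10] .#.#. => #  t=1,i=7
  [9] .#..# => #  t=1,i=11
  [8] .#... => #  t=0,i=6
  [7] ..### => .  t=1,i=1
  [6] ..##. => #  t=0,i=1
  [5] ..#.# => .  t=5,i=10
  [4] ..#.. => .  t=0,i=5
  [3] ...## => .  t=0,i=0
  [2] ...#. => #  t=0,i=8
  [1] ....# => .  t=4,i=7
  [0] ..... => .  t=4,i=4
  bits 01111010101011001111011101000100 = 2058155844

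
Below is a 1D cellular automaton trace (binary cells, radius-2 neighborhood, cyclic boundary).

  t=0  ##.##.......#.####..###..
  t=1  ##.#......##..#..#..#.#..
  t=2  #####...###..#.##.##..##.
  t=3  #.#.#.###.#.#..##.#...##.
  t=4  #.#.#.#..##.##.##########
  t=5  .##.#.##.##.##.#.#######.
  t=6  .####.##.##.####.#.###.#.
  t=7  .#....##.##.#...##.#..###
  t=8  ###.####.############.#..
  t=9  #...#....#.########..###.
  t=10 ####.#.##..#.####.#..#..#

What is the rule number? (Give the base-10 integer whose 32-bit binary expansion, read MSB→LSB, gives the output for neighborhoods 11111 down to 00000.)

2499158990

  nb #####: next=#  (t=2,i=2, bit31=1)
  nb ####.: next=.  (t=0,i=16, bit30=0)
  nb ###.#: next=.  (t=3,i=8, bit29=0)
  nb ###..: next=#  (t=0,i=17, bit28=1)
  nb ##.##: next=.  (t=0,i=2, bit27=0)
  nb ##.#.: next=#  (t=1,i=2, bit26=1)
  nb ##..#: next=.  (t=0,i=18, bit25=0)
  nb ##...: next=.  (t=0,i=5, bit24=0)
  nb #.###: next=#  (t=0,i=14, bit23=1)
  nb #.##.: next=#  (t=0,i=3, bit22=1)
  nb #.#.#: next=#  (t=3,i=0, bit21=1)
  nb #.#..: next=#  (t=1,i=3, bit20=1)
  nb #..##: next=.  (t=0,i=19, bit19=0)
  nb #..#.: next=#  (t=1,i=13, bit18=1)
  nb #...#: next=#  (t=2,i=6, bit17=1)
  nb #....: next=.  (t=0,i=6, bit16=0)
  nb .####: next=.  (t=0,i=15, bit15=0)
  nb .###.: next=.  (t=0,i=21, bit14=0)
  nb .##.#: next=#  (t=0,i=1, bit13=1)
  nb .##..: next=.  (t=0,i=4, bit12=0)
  nb .#.##: next=.  (t=0,i=13, bit11=0)
  nb .#.#.: next=.  (t=1,i=21, bit10=0)
  nb .#..#: next=#  (t=1,i=15, bit9=1)
  nb .#...: next=#  (t=1,i=4, bit8=1)
  nb ..###: next=#  (t=0,i=20, bit7=1)
  nb ..##.: next=#  (t=0,i=0, bit6=1)
  nb ..#.#: next=.  (t=0,i=12, bit5=0)
  nb ..#..: next=.  (t=1,i=14, bit4=0)
  nb ...##: next=#  (t=1,i=9, bit3=1)
  nb ...#.: next=#  (t=0,i=11, bit2=1)
  nb ....#: next=#  (t=0,i=10, bit1=1)
  nb .....: next=.  (t=0,i=7, bit0=0)
  bits 10010100111101100010001111001110 = 2499158990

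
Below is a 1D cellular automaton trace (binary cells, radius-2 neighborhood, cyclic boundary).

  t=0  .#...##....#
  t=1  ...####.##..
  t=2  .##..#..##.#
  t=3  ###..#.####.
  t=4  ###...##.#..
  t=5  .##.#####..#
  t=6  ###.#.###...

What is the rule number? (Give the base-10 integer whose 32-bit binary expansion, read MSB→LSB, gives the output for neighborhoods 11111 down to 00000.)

  ##### -> #   bit 31 = 1  t=5,i=6
  ####. -> #   bit 30 = 1  t=1,i=5
  ###.# -> .   bit 29 = 0  t=1,i=6
  ###.. -> #   bit 28 = 1  t=3,i=2
  ##.## -> .   bit 27 = 0  t=1,i=7
  ##.#. -> #   bit 26 = 1  t=2,i=10
  ##..# -> .   bit 25 = 0  t=2,i=3
  ##... -> .   bit 24 = 0  t=0,i=7
  #.### -> #   bit 23 = 1  t=3,i=0
  #.##. -> #   bit 22 = 1  t=1,i=8
  #.#.# -> .   bit 21 = 0  t=2,i=11
  #.#.. -> .   bit 20 = 0  t=0,i=1
  #..## -> #   bit 19 = 1  t=2,i=7
  #..#. -> .   bit 18 = 0  t=2,i=4
  #...# -> #   bit 17 = 1  t=0,i=3
  #.... -> #   bit 16 = 1  t=0,i=8
  .#### -> .   bit 15 = 0  t=1,i=4
  .###. -> #   bit 14 = 1  t=3,i=1
  .##.# -> #   bit 13 = 1  t=2,i=9
  .##.. -> #   bit 12 = 1  t=0,i=6
  .#.## -> #   bit 11 = 1  t=2,i=0
  .#.#. -> .   bit 10 = 0  t=0,i=0
  .#..# -> .   bit 9 = 0  t=2,i=6
  .#... -> .   bit 8 = 0  t=0,i=2
  ..### -> .   bit 7 = 0  t=1,i=3
  ..##. -> #   bit 6 = 1  t=0,i=5
  ..#.# -> .   bit 5 = 0  t=0,i=11
  ..#.. -> #   bit 4 = 1  t=2,i=5
  ...## -> #   bit 3 = 1  t=0,i=4
  ...#. -> .   bit 2 = 0  t=0,i=10
  ....# -> #   bit 1 = 1  t=0,i=9
  ..... -> .   bit 0 = 0  t=1,i=0
  bits 11010100110010110111100001011010 = 3570104410

3570104410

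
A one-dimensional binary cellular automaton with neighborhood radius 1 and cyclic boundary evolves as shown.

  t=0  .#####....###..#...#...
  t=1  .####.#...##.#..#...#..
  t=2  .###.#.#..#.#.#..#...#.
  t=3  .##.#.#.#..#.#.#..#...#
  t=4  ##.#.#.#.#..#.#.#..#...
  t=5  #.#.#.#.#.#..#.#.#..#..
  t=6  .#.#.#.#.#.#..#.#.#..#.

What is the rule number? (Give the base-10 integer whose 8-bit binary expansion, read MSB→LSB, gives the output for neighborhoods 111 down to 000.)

  nb ###: next=#  (t=0,i=2, bit7=1)
  nb ##.: next=.  (t=0,i=5, bit6=0)
  nb #.#: next=#  (t=1,i=5, bit5=1)
  nb #..: next=#  (t=0,i=6, bit4=1)
  nb .##: next=#  (t=0,i=1, bit3=1)
  nb .#.: next=.  (t=0,i=15, bit2=0)
  nb ..#: next=.  (t=0,i=0, bit1=0)
  nb ...: next=.  (t=0,i=7, bit0=0)
  bits 10111000 = 184

184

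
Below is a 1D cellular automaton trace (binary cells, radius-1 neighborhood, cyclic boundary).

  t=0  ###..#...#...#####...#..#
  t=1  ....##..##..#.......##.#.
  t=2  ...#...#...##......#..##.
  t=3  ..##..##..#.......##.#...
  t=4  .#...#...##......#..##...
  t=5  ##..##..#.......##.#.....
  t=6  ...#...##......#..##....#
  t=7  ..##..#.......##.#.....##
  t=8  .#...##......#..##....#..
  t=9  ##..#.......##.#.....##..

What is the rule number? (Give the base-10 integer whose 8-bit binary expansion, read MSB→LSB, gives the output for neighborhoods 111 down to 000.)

  ### -> .   bit 7 = 0  t=0,i=0
  ##. -> .   bit 6 = 0  t=0,i=2
  #.# -> #   bit 5 = 1  t=1,i=22
  #.. -> .   bit 4 = 0  t=0,i=3
  .## -> .   bit 3 = 0  t=0,i=13
  .#. -> #   bit 2 = 1  t=0,i=5
  ..# -> #   bit 1 = 1  t=0,i=4
  ... -> .   bit 0 = 0  t=0,i=7
  bits 00100110 = 38

38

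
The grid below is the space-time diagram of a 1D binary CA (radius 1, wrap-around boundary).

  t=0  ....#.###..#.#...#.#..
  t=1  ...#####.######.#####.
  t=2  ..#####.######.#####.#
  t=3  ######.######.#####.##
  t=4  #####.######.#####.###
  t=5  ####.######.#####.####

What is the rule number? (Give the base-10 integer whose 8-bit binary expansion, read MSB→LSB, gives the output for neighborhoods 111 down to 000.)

  nb ###: next=#  (t=0,i=7, bit7=1)
  nb ##.: next=.  (t=0,i=8, bit6=0)
  nb #.#: next=#  (t=0,i=5, bit5=1)
  nb #..: next=#  (t=0,i=9, bit4=1)
  nb .##: next=#  (t=0,i=6, bit3=1)
  nb .#.: next=#  (t=0,i=4, bit2=1)
  nb ..#: next=#  (t=0,i=3, bit1=1)
  nb ...: next=.  (t=0,i=0, bit0=0)
  bits 10111110 = 190

190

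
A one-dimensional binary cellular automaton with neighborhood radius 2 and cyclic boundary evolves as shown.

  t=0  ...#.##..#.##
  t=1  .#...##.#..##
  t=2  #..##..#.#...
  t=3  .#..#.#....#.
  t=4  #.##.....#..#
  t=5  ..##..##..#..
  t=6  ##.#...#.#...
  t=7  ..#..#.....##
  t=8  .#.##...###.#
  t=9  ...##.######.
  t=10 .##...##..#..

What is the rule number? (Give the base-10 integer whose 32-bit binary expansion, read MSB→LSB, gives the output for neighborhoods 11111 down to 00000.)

1690751627

  #####|.  b31=0 t=9,i=8
  ####.|#  b30=1 t=9,i=10
  ###.#|#  b29=1 t=8,i=10
  ###..|.  b28=0 t=9,i=11
  ##.##|.  b27=0 t=4,i=1
  ##.#.|#  b26=1 t=1,i=0
  ##..#|.  b25=0 t=0,i=7
  ##...|.  b24=0 t=0,i=0
  #.###|#  b23=1 t=9,i=6
  #.##.|#  b22=1 t=0,i=5
  #.#.#|.  b21=0 t=8,i=1
  #.#..|.  b20=0 t=1,i=1
  #..##|.  b19=0 t=1,i=10
  #..#.|#  b18=1 t=0,i=8
  #...#|#  b17=1 t=0,i=1
  #....|.  b16=0 t=3,i=8
  .####|#  b15=1 t=9,i=7
  .###.|#  b14=1 t=8,i=9
  .##.#|.  b13=0 t=1,i=6
  .##..|#  b12=1 t=0,i=6
  .#.##|.  b11=0 t=0,i=4
  .#.#.|.  b10=0 t=2,i=8
  .#..#|#  b9=1 t=1,i=9
  .#...|.  b8=0 t=1,i=2
  ..###|#  b7=1 t=8,i=8
  ..##.|.  b6=0 t=1,i=5
  ..#.#|.  b5=0 t=0,i=3
  ..#..|.  b4=0 t=2,i=0
  ...##|#  b3=1 t=1,i=4
  ...#.|.  b2=0 t=0,i=2
  ....#|#  b1=1 t=3,i=9
  .....|#  b0=1 t=4,i=6
  bits 01100100110001101101001010001011 = 1690751627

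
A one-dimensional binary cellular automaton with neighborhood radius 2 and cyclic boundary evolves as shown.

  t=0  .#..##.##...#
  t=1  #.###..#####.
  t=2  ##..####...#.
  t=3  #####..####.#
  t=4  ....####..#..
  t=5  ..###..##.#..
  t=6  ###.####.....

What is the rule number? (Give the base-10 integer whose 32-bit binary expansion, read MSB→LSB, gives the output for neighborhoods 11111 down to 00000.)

  #####|.  b31=0 t=1,i=9
  ####.|.  b30=0 t=1,i=10
  ###.#|#  b29=1 t=1,i=11
  ###..|#  b28=1 t=1,i=4
  ##.##|.  b27=0 t=0,i=6
  ##.#.|.  b26=0 t=1,i=12
  ##..#|#  b25=1 t=1,i=5
  ##...|#  b24=1 t=0,i=9
  #.###|.  b23=0 t=1,i=2
  #.##.|#  b22=1 t=0,i=7
  #.#.#|#  b21=1 t=1,i=0
  #.#..|.  b20=0 t=0,i=1
  #..##|#  b19=1 t=0,i=3
  #..#.|.  b18=0 t=4,i=9
  #...#|#  b17=1 t=0,i=10
  #....|.  b16=0 t=4,i=12
  .####|.  b15=0 t=1,i=8
  .###.|.  b14=0 t=1,i=3
  .##.#|.  b13=0 t=0,i=5
  .##..|#  b12=1 t=0,i=8
  .#.##|#  b11=1 t=1,i=1
  .#.#.|#  b10=1 t=0,i=0
  .#..#|#  b9=1 t=0,i=2
  .#...|.  b8=0 t=4,i=11
  ..###|#  b7=1 t=1,i=7
  ..##.|#  b6=1 t=0,i=4
  ..#.#|.  b5=0 t=0,i=12
  ..#..|#  b4=1 t=4,i=10
  ...##|#  b3=1 t=4,i=3
  ...#.|#  b2=1 t=0,i=11
  ....#|#  b1=1 t=4,i=2
  .....|.  b0=0 t=4,i=0
  bits 00110011011010100001111011011110 = 862592734

862592734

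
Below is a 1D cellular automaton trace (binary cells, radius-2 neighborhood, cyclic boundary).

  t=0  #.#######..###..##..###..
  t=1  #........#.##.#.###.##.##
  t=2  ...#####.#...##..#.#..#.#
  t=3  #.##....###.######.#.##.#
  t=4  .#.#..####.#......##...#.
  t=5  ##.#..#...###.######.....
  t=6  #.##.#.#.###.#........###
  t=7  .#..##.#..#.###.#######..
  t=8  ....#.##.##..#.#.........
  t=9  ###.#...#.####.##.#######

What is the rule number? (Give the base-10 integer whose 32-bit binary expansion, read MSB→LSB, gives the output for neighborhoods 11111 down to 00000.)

238309867

  [31] ##### => .  t=0,i=4
  [30] ####. => .  t=0,i=7
  [29] ###.# => .  t=1,i=18
  [28] ###.. => .  t=0,i=8
  [27] ##.## => #  t=1,i=19
  [26] ##.#. => #  t=1,i=13
  [25] ##..# => #  t=0,i=9
  [24] ##... => .  t=1,i=1
  [23] #.### => .  t=0,i=2
  [22] #.##. => .  t=1,i=11
  [21] #.#.# => #  t=1,i=14
  [20] #.#.. => #  t=2,i=9
  [19] #..## => .  t=0,i=10
  [18] #..#. => #  t=0,i=24
  [17] #...# => .  t=2,i=1
  [16] #.... => .  t=1,i=2
  [15] .#### => .  t=0,i=3
  [14] .###. => #  t=0,i=12
  [13] .##.# => .  t=1,i=12
  [12] .##.. => #  t=0,i=17
  [11] .#.## => .  t=0,i=1
  [10] .#.#. => .  t=2,i=18
  [9] .#..# => .  t=2,i=20
  [8] .#... => #  t=2,i=0
  [7] ..### => #  t=0,i=11
  [6] ..##. => #  t=0,i=16
  [5] ..#.# => #  t=0,i=0
  [4] ..#.. => .  t=4,i=23
  [3] ...## => #  t=2,i=2
  [2] ...#. => .  t=1,i=8
  [1] ....# => #  t=1,i=7
  [0] ..... => #  t=1,i=3
  bits 00001110001101000101000111101011 = 238309867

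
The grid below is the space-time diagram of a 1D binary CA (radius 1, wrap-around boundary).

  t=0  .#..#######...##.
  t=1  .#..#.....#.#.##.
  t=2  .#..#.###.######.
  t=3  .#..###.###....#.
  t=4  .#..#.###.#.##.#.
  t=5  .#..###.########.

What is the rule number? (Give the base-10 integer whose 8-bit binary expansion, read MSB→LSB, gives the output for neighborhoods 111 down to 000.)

  nb ###: next=.  (t=0,i=5, bit7=0)
  nb ##.: next=#  (t=0,i=10, bit6=1)
  nb #.#: next=#  (t=1,i=11, bit5=1)
  nb #..: next=.  (t=0,i=2, bit4=0)
  nb .##: next=#  (t=0,i=4, bit3=1)
  nb .#.: next=#  (t=0,i=1, bit2=1)
  nb ..#: next=.  (t=0,i=0, bit1=0)
  nb ...: next=#  (t=0,i=12, bit0=1)
  bits 01101101 = 109

109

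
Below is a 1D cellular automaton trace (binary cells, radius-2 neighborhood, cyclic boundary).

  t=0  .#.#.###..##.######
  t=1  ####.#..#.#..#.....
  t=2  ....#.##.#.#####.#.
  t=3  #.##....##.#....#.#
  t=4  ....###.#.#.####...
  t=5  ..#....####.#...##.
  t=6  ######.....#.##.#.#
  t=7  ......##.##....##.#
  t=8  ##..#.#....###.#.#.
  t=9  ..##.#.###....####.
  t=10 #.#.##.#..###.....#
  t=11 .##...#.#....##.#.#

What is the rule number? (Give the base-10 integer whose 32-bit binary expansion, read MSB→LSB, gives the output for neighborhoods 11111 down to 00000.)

  [31] ##### => .  t=0,i=15
  [30] ####. => .  t=0,i=17
  [29] ###.# => .  t=0,i=18
  [28] ###.. => .  t=0,i=7
  [27] ##.## => .  t=0,i=12
  [26] ##.#. => #  t=0,i=0
  [25] ##..# => #  t=0,i=8
  [24] ##... => #  t=3,i=4
  [23] #.### => #  t=0,i=5
  [22] #.##. => .  t=2,i=6
  [21] #.#.# => #  t=0,i=1
  [20] #.#.. => .  t=1,i=5
  [19] #..## => .  t=0,i=9
  [18] #..#. => #  t=1,i=7
  [17] #...# => #  t=5,i=0
  [16] #.... => #  t=1,i=15
  [15] .#### => .  t=0,i=14
  [14] .###. => .  t=0,i=6
  [13] .##.# => .  t=0,i=11
  [12] .##.. => .  t=3,i=3
  [11] .#.## => .  t=0,i=4
  [10] .#.#. => #  t=0,i=2
  [9] .#..# => #  t=1,i=6
  [8] .#... => #  t=1,i=14
  [7] ..### => .  t=1,i=0
  [6] ..##. => #  t=0,i=10
  [5] ..#.# => .  t=1,i=8
  [4] ..#.. => #  t=1,i=13
  [3] ...## => .  t=1,i=18
  [2] ...#. => #  t=2,i=3
  [1] ....# => #  t=1,i=17
  [0] ..... => .  t=1,i=16
  bits 00000111101001110000011101010110 = 128386902

128386902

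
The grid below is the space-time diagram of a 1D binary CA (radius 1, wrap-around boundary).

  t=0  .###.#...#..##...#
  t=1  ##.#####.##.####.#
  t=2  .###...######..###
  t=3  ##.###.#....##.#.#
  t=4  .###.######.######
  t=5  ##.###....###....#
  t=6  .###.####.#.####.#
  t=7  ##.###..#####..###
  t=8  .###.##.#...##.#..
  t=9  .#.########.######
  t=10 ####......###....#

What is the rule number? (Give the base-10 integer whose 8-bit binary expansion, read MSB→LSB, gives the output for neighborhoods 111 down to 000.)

  nb ###: next=.  (t=0,i=2, bit7=0)
  nb ##.: next=#  (t=0,i=3, bit6=1)
  nb #.#: next=#  (t=0,i=0, bit5=1)
  nb #..: next=#  (t=0,i=6, bit4=1)
  nb .##: next=#  (t=0,i=1, bit3=1)
  nb .#.: next=#  (t=0,i=5, bit2=1)
  nb ..#: next=.  (t=0,i=8, bit1=0)
  nb ...: next=#  (t=0,i=7, bit0=1)
  bits 01111101 = 125

125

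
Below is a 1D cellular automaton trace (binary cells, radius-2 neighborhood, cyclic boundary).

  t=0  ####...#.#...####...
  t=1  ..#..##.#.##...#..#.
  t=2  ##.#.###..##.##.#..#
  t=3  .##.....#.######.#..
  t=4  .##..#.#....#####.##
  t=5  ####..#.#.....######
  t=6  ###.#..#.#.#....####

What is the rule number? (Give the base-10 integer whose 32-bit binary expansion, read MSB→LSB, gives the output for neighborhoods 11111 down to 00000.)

  ##### -> #   bit 31 = 1  t=3,i=12
  ####. -> #   bit 30 = 1  t=0,i=2
  ###.# -> #   bit 29 = 1  t=2,i=1
  ###.. -> .   bit 28 = 0  t=0,i=3
  ##.## -> #   bit 27 = 1  t=2,i=12
  ##.#. -> #   bit 26 = 1  t=1,i=7
  ##..# -> #   bit 25 = 1  t=2,i=8
  ##... -> .   bit 24 = 0  t=0,i=4
  #.### -> .   bit 23 = 0  t=2,i=5
  #.##. -> #   bit 22 = 1  t=1,i=10
  #.#.# -> .   bit 21 = 0  t=1,i=8
  #.#.. -> .   bit 20 = 0  t=0,i=9
  #..## -> .   bit 19 = 0  t=1,i=4
  #..#. -> .   bit 18 = 0  t=1,i=17
  #...# -> #   bit 17 = 1  t=0,i=5
  #.... -> .   bit 16 = 0  t=3,i=4
  .#### -> .   bit 15 = 0  t=0,i=1
  .###. -> .   bit 14 = 0  t=2,i=0
  .##.# -> #   bit 13 = 1  t=1,i=6
  .##.. -> #   bit 12 = 1  t=1,i=11
  .#.## -> .   bit 11 = 0  t=1,i=9
  .#.#. -> #   bit 10 = 1  t=0,i=8
  .#..# -> #   bit 9 = 1  t=1,i=3
  .#... -> #   bit 8 = 1  t=0,i=10
  ..### -> .   bit 7 = 0  t=0,i=0
  ..##. -> #   bit 6 = 1  t=1,i=5
  ..#.# -> .   bit 5 = 0  t=0,i=7
  ..#.. -> .   bit 4 = 0  t=1,i=2
  ...## -> .   bit 3 = 0  t=0,i=12
  ...#. -> #   bit 2 = 1  t=0,i=6
  ....# -> .   bit 1 = 0  t=3,i=6
  ..... -> #   bit 0 = 1  t=3,i=5
  bits 11101110010000100011011101000101 = 3997316933

3997316933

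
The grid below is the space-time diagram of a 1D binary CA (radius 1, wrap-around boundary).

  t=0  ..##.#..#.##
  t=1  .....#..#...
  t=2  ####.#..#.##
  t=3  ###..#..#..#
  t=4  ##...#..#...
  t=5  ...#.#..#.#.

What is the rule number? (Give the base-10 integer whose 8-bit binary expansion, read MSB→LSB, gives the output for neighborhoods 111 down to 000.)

133

  ###|#  b7=1 t=2,i=0
  ##.|.  b6=0 t=0,i=3
  #.#|.  b5=0 t=0,i=4
  #..|.  b4=0 t=0,i=0
  .##|.  b3=0 t=0,i=2
  .#.|#  b2=1 t=0,i=5
  ..#|.  b1=0 t=0,i=1
  ...|#  b0=1 t=1,i=0
  bits 10000101 = 133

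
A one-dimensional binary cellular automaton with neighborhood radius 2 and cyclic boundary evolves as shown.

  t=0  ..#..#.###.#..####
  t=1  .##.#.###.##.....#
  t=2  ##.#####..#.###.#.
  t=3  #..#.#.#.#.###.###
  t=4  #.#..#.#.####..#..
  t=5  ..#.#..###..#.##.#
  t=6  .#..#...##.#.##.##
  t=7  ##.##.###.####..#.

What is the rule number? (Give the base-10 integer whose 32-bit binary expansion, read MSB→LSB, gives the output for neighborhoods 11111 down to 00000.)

2516011101

  #####|#  b31=1 t=2,i=5
  ####.|.  b30=0 t=0,i=16
  ###.#|.  b29=0 t=0,i=9
  ###..|#  b28=1 t=0,i=17
  ##.##|.  b27=0 t=1,i=9
  ##.#.|#  b26=1 t=0,i=10
  ##..#|.  b25=0 t=0,i=0
  ##...|#  b24=1 t=1,i=12
  #.###|#  b23=1 t=0,i=7
  #.##.|#  b22=1 t=1,i=1
  #.#.#|#  b21=1 t=1,i=4
  #.#..|#  b20=1 t=0,i=11
  #..##|.  b19=0 t=0,i=13
  #..#.|#  b18=1 t=0,i=1
  #...#|#  b17=1 t=6,i=6
  #....|#  b16=1 t=1,i=13
  .####|.  b15=0 t=0,i=15
  .###.|#  b14=1 t=0,i=8
  .##.#|.  b13=0 t=1,i=2
  .##..|.  b12=0 t=1,i=11
  .#.##|#  b11=1 t=0,i=6
  .#.#.|.  b10=0 t=3,i=4
  .#..#|.  b9=0 t=0,i=3
  .#...|.  b8=0 t=6,i=5
  ..###|.  b7=0 t=0,i=14
  ..##.|#  b6=1 t=6,i=8
  ..#.#|.  b5=0 t=0,i=5
  ..#..|#  b4=1 t=0,i=2
  ...##|#  b3=1 t=6,i=7
  ...#.|#  b2=1 t=1,i=16
  ....#|.  b1=0 t=1,i=15
  .....|#  b0=1 t=1,i=14
  bits 10010101111101110100100001011101 = 2516011101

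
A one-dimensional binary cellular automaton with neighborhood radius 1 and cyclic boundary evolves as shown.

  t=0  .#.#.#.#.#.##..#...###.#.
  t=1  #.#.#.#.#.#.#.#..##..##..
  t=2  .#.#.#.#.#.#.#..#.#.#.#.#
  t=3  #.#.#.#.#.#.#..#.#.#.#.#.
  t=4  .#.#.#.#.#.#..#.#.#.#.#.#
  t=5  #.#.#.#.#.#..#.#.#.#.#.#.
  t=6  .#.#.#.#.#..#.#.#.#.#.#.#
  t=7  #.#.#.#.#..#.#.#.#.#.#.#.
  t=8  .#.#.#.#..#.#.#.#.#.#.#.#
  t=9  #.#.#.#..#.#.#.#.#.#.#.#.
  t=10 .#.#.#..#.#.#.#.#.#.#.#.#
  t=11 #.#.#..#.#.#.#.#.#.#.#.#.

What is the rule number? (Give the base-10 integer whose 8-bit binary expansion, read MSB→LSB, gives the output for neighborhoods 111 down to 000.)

99

  ###|.  b7=0 t=0,i=20
  ##.|#  b6=1 t=0,i=12
  #.#|#  b5=1 t=0,i=2
  #..|.  b4=0 t=0,i=13
  .##|.  b3=0 t=0,i=11
  .#.|.  b2=0 t=0,i=1
  ..#|#  b1=1 t=0,i=0
  ...|#  b0=1 t=0,i=17
  bits 01100011 = 99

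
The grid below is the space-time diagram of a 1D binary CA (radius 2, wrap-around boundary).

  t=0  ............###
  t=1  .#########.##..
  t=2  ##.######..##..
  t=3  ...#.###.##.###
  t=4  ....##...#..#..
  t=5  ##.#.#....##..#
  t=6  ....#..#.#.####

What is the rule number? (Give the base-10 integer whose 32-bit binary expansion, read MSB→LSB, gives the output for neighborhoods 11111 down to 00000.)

3268222601

  nb #####: next=#  (t=1,i=3, bit31=1)
  nb ####.: next=#  (t=1,i=8, bit30=1)
  nb ###.#: next=.  (t=1,i=9, bit29=0)
  nb ###..: next=.  (t=0,i=14, bit28=0)
  nb ##.##: next=.  (t=1,i=10, bit27=0)
  nb ##.#.: next=.  (t=5,i=2, bit26=0)
  nb ##..#: next=#  (t=2,i=9, bit25=1)
  nb ##...: next=.  (t=0,i=0, bit24=0)
  nb #.###: next=#  (t=2,i=3, bit23=1)
  nb #.##.: next=#  (t=1,i=11, bit22=1)
  nb #.#.#: next=.  (t=5,i=3, bit21=0)
  nb #.#..: next=.  (t=5,i=5, bit20=0)
  nb #..##: next=#  (t=2,i=10, bit19=1)
  nb #..#.: next=#  (t=4,i=11, bit18=1)
  nb #...#: next=.  (t=1,i=14, bit17=0)
  nb #....: next=#  (t=0,i=1, bit16=1)
  nb .####: next=.  (t=1,i=2, bit15=0)
  nb .###.: next=.  (t=0,i=13, bit14=0)
  nb .##.#: next=.  (t=2,i=1, bit13=0)
  nb .##..: next=#  (t=1,i=12, bit12=1)
  nb .#.##: next=#  (t=3,i=4, bit11=1)
  nb .#.#.: next=#  (t=5,i=4, bit10=1)
  nb .#..#: next=#  (t=4,i=10, bit9=1)
  nb .#...: next=.  (t=4,i=13, bit8=0)
  nb ..###: next=#  (t=0,i=12, bit7=1)
  nb ..##.: next=.  (t=2,i=0, bit6=0)
  nb ..#.#: next=.  (t=3,i=3, bit5=0)
  nb ..#..: next=.  (t=4,i=9, bit4=0)
  nb ...##: next=#  (t=0,i=11, bit3=1)
  nb ...#.: next=.  (t=3,i=2, bit2=0)
  nb ....#: next=.  (t=0,i=10, bit1=0)
  nb .....: next=#  (t=0,i=2, bit0=1)
  bits 11000010110011010001111010001001 = 3268222601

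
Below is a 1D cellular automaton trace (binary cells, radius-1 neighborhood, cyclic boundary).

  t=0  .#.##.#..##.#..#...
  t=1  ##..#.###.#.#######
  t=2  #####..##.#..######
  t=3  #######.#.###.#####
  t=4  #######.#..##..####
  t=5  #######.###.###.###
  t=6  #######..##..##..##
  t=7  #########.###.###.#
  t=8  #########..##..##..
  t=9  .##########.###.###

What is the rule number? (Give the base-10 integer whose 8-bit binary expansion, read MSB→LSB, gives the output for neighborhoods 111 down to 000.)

  ###|#  b7=1 t=1,i=0
  ##.|#  b6=1 t=0,i=4
  #.#|.  b5=0 t=0,i=2
  #..|#  b4=1 t=0,i=7
  .##|.  b3=0 t=0,i=3
  .#.|#  b2=1 t=0,i=1
  ..#|#  b1=1 t=0,i=0
  ...|#  b0=1 t=0,i=17
  bits 11010111 = 215

215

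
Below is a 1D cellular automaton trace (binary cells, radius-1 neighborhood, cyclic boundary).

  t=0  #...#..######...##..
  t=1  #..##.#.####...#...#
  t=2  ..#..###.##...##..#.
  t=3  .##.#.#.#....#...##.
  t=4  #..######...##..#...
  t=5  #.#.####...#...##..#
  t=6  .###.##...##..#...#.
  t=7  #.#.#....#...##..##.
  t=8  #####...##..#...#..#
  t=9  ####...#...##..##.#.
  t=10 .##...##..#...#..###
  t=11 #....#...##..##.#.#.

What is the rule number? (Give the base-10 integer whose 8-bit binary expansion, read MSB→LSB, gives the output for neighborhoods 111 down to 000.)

166

  [7] ### => #  t=0,i=8
  [6] ##. => .  t=0,i=12
  [5] #.# => #  t=1,i=5
  [4] #.. => .  t=0,i=1
  [3] .## => .  t=0,i=7
  [2] .#. => #  t=0,i=0
  [1] ..# => #  t=0,i=3
  [0] ... => .  t=0,i=2
  bits 10100110 = 166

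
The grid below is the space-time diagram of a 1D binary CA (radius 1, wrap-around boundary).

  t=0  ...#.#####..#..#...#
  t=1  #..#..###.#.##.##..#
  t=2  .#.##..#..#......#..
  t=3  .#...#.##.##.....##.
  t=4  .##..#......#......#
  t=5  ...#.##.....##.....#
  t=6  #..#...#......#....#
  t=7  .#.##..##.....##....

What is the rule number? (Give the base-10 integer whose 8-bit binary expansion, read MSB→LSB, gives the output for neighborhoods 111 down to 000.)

148

  ###|#  b7=1 t=0,i=6
  ##.|.  b6=0 t=0,i=9
  #.#|.  b5=0 t=0,i=4
  #..|#  b4=1 t=0,i=0
  .##|.  b3=0 t=0,i=5
  .#.|#  b2=1 t=0,i=3
  ..#|.  b1=0 t=0,i=2
  ...|.  b0=0 t=0,i=1
  bits 10010100 = 148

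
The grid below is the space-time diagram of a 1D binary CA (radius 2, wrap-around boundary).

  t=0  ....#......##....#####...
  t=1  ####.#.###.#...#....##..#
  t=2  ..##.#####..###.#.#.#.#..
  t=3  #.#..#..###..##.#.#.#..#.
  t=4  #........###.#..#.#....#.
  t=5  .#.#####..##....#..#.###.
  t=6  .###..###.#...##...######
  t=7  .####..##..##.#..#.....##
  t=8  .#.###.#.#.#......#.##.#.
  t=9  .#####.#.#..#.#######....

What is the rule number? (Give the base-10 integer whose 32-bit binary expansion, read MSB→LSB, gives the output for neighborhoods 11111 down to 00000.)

  ##### -> .   bit 31 = 0  t=0,i=19
  ####. -> #   bit 30 = 1  t=0,i=20
  ###.# -> #   bit 29 = 1  t=1,i=3
  ###.. -> #   bit 28 = 1  t=0,i=21
  ##.## -> .   bit 27 = 0  t=2,i=4
  ##.#. -> .   bit 26 = 0  t=1,i=4
  ##..# -> #   bit 25 = 1  t=1,i=22
  ##... -> .   bit 24 = 0  t=0,i=13
  #.### -> #   bit 23 = 1  t=1,i=7
  #.##. -> #   bit 22 = 1  t=8,i=20
  #.#.# -> #   bit 21 = 1  t=1,i=5
  #.#.. -> .   bit 20 = 0  t=1,i=11
  #..## -> .   bit 19 = 0  t=1,i=23
  #..#. -> .   bit 18 = 0  t=3,i=4
  #...# -> #   bit 17 = 1  t=1,i=13
  #.... -> .   bit 16 = 0  t=0,i=6
  .#### -> .   bit 15 = 0  t=0,i=18
  .###. -> #   bit 14 = 1  t=1,i=8
  .##.# -> .   bit 13 = 0  t=2,i=3
  .##.. -> .   bit 12 = 0  t=0,i=12
  .#.## -> #   bit 11 = 1  t=1,i=6
  .#.#. -> .   bit 10 = 0  t=2,i=17
  .#..# -> .   bit 9 = 0  t=3,i=3
  .#... -> #   bit 8 = 1  t=0,i=5
  ..### -> .   bit 7 = 0  t=0,i=17
  ..##. -> #   bit 6 = 1  t=0,i=11
  ..#.# -> #   bit 5 = 1  t=3,i=23
  ..#.. -> .   bit 4 = 0  t=0,i=4
  ...## -> .   bit 3 = 0  t=0,i=10
  ...#. -> #   bit 2 = 1  t=0,i=3
  ....# -> #   bit 1 = 1  t=0,i=2
  ..... -> #   bit 0 = 1  t=0,i=0
  bits 01110010111000100100100101100111 = 1927432551

1927432551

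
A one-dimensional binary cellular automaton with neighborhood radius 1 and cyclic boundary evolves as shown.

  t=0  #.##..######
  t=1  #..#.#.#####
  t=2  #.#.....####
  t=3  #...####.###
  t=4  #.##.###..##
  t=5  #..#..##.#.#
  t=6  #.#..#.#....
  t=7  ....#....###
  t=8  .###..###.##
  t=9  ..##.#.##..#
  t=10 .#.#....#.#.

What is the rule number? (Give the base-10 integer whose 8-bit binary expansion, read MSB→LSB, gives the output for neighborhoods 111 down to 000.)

  [7] ### => #  t=0,i=7
  [6] ##. => #  t=0,i=0
  [5] #.# => .  t=0,i=1
  [4] #.. => .  t=0,i=4
  [3] .## => .  t=0,i=2
  [2] .#. => .  t=1,i=3
  [1] ..# => #  t=0,i=5
  [0] ... => #  t=2,i=4
  bits 11000011 = 195

195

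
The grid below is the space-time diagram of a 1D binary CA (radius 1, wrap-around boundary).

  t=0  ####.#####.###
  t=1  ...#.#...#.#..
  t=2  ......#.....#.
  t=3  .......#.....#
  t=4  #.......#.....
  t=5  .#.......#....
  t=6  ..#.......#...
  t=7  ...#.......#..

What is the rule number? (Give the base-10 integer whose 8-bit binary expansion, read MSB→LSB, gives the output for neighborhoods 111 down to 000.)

  nb ###: next=.  (t=0,i=0, bit7=0)
  nb ##.: next=#  (t=0,i=3, bit6=1)
  nb #.#: next=.  (t=0,i=4, bit5=0)
  nb #..: next=#  (t=1,i=6, bit4=1)
  nb .##: next=#  (t=0,i=5, bit3=1)
  nb .#.: next=.  (t=1,i=3, bit2=0)
  nb ..#: next=.  (t=1,i=2, bit1=0)
  nb ...: next=.  (t=1,i=0, bit0=0)
  bits 01011000 = 88

88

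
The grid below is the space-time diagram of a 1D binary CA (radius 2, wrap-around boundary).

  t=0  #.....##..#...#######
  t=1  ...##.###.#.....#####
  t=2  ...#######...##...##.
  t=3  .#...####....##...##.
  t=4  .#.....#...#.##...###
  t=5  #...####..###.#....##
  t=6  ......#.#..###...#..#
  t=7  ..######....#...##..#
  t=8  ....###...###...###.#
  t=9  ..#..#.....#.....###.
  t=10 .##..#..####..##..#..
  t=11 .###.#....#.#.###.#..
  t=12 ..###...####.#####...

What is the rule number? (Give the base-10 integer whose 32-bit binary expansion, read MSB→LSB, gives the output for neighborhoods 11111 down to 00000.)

  ##### -> #   bit 31 = 1  t=0,i=16
  ####. -> #   bit 30 = 1  t=0,i=20
  ###.# -> #   bit 29 = 1  t=1,i=8
  ###.. -> .   bit 28 = 0  t=0,i=0
  ##.## -> #   bit 27 = 1  t=1,i=5
  ##.#. -> #   bit 26 = 1  t=1,i=9
  ##..# -> #   bit 25 = 1  t=0,i=8
  ##... -> .   bit 24 = 0  t=0,i=1
  #.### -> #   bit 23 = 1  t=1,i=6
  #.##. -> .   bit 22 = 0  t=4,i=13
  #.#.# -> .   bit 21 = 0  t=11,i=12
  #.#.. -> .   bit 20 = 0  t=1,i=10
  #..## -> .   bit 19 = 0  t=5,i=9
  #..#. -> .   bit 18 = 0  t=0,i=9
  #...# -> .   bit 17 = 0  t=0,i=12
  #.... -> .   bit 16 = 0  t=0,i=2
  .#### -> .   bit 15 = 0  t=0,i=15
  .###. -> #   bit 14 = 1  t=1,i=7
  .##.# -> #   bit 13 = 1  t=1,i=4
  .##.. -> #   bit 12 = 1  t=0,i=7
  .#.## -> #   bit 11 = 1  t=4,i=12
  .#.#. -> #   bit 10 = 1  t=6,i=7
  .#..# -> .   bit 9 = 0  t=6,i=9
  .#... -> .   bit 8 = 0  t=0,i=11
  ..### -> .   bit 7 = 0  t=0,i=14
  ..##. -> #   bit 6 = 1  t=0,i=6
  ..#.# -> #   bit 5 = 1  t=4,i=11
  ..#.. -> #   bit 4 = 1  t=0,i=10
  ...## -> .   bit 3 = 0  t=0,i=5
  ...#. -> #   bit 2 = 1  t=4,i=6
  ....# -> #   bit 1 = 1  t=0,i=4
  ..... -> #   bit 0 = 1  t=0,i=3
  bits 11101110100000000111110001110111 = 4001397879

4001397879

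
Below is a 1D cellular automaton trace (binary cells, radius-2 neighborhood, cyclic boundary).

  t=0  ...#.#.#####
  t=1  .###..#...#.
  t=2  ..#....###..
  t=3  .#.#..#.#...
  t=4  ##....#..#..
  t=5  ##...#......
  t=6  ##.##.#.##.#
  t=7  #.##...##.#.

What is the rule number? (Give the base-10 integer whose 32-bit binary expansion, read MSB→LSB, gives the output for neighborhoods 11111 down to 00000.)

  #####|.  b31=0 t=0,i=9
  ####.|#  b30=1 t=0,i=10
  ###.#|.  b29=0 t=6,i=1
  ###..|.  b28=0 t=0,i=11
  ##.##|#  b27=1 t=6,i=2
  ##.#.|.  b26=0 t=6,i=5
  ##..#|.  b25=0 t=1,i=4
  ##...|.  b24=0 t=0,i=0
  #.###|.  b23=0 t=0,i=7
  #.##.|#  b22=1 t=6,i=3
  #.#.#|.  b21=0 t=0,i=5
  #.#..|.  b20=0 t=3,i=3
  #..##|.  b19=0 t=1,i=0
  #..#.|.  b18=0 t=1,i=5
  #...#|#  b17=1 t=0,i=1
  #....|.  b16=0 t=2,i=4
  .####|.  b15=0 t=0,i=8
  .###.|#  b14=1 t=1,i=2
  .##.#|.  b13=0 t=6,i=4
  .##..|#  b12=1 t=4,i=1
  .#.##|#  b11=1 t=0,i=6
  .#.#.|.  b10=0 t=0,i=4
  .#..#|.  b9=0 t=1,i=11
  .#...|#  b8=1 t=1,i=7
  ..###|.  b7=0 t=1,i=1
  ..##.|#  b6=1 t=4,i=0
  ..#.#|#  b5=1 t=0,i=3
  ..#..|.  b4=0 t=1,i=6
  ...##|#  b3=1 t=2,i=6
  ...#.|#  b2=1 t=0,i=2
  ....#|.  b1=0 t=2,i=0
  .....|#  b0=1 t=5,i=8
  bits 01001000010000100101100101101101 = 1212307821

1212307821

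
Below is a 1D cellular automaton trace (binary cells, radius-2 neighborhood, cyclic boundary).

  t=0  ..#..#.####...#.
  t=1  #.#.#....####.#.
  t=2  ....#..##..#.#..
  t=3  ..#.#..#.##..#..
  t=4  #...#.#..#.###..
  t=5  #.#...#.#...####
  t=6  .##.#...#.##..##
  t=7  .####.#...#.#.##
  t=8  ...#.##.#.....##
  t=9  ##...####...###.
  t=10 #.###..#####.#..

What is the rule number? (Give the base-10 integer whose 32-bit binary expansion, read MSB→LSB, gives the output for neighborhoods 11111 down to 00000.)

3612762202

  [31] ##### => #  t=5,i=14
  [30] ####. => #  t=0,i=9
  [29] ###.# => .  t=1,i=12
  [28] ###.. => #  t=0,i=10
  [27] ##.## => .  t=6,i=0
  [26] ##.#. => #  t=1,i=13
  [25] ##..# => #  t=2,i=9
  [24] ##... => #  t=0,i=11
  [23] #.### => .  t=0,i=7
  [22] #.##. => #  t=3,i=9
  [21] #.#.# => .  t=1,i=0
  [20] #.#.. => #  t=1,i=4
  [19] #..## => .  t=2,i=6
  [18] #..#. => #  t=0,i=4
  [17] #...# => #  t=0,i=0
  [16] #.... => .  t=1,i=6
  [15] .#### => .  t=0,i=8
  [14] .###. => #  t=4,i=12
  [13] .##.# => #  t=6,i=2
  [12] .##.. => .  t=2,i=8
  [11] .#.## => .  t=0,i=6
  [10] .#.#. => .  t=1,i=1
  [9] .#..# => .  t=0,i=3
  [8] .#... => .  t=0,i=15
  [7] ..### => .  t=1,i=9
  [6] ..##. => #  t=2,i=7
  [5] ..#.# => .  t=0,i=5
  [4] ..#.. => #  t=0,i=2
  [3] ...## => #  t=1,i=8
  [2] ...#. => .  t=0,i=1
  [1] ....# => #  t=1,i=7
  [0] ..... => .  t=2,i=0
  bits 11010111010101100110000001011010 = 3612762202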